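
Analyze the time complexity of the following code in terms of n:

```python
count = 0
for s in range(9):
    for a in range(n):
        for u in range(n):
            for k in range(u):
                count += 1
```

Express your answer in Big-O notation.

Each loop level contributes: 1 × n × n × n. Multiplying the contributions gives O(n^3).

Answer: O(n^3)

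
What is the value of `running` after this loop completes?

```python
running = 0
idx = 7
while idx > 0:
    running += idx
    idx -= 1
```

Sum 7 down to 1
`running` takes the values: 0 → 7 → 13 → 18 → 22 → 25 → 27 → 28

Answer: 28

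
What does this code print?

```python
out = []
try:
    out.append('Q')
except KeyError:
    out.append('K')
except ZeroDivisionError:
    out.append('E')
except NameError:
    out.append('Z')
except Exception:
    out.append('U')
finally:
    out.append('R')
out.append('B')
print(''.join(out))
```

Execution trace: 'Q' (try body, no exception) → 'R' (finally) → 'B' (after the try/except). Output: QRB

Answer: QRB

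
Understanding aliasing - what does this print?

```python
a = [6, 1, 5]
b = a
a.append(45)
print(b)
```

Key concept: basic list aliasing.
Step by step:
`a = [6, 1, 5]` → a = [6, 1, 5]
`b = a` → b = [6, 1, 5] (same object as a)
`a.append(45)` → a = [6, 1, 5, 45] (same object as b); b = [6, 1, 5, 45] (same object as a)
`print(b)` → prints [6, 1, 5, 45]

Answer: [6, 1, 5, 45]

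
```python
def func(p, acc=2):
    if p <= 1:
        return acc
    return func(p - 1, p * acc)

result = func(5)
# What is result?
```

Accumulator trace (n, acc): (5, 2) -> (4, 10) -> (3, 40) -> (2, 120) -> (1, 240) -> return 240

Answer: 240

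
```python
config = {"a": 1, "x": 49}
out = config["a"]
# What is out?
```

Trace:
`config = {"a": 1, "x": 49}` → config = {'a': 1, 'x': 49}
`out = config["a"]` → out = 1
So out = 1

Answer: 1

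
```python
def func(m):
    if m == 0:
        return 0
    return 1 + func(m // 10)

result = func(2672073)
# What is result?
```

Count of digits of 2672073: 7

Answer: 7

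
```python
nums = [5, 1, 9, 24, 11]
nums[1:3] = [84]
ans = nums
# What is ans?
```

Trace:
`nums = [5, 1, 9, 24, 11]` → nums = [5, 1, 9, 24, 11]
`nums[1:3] = [84]` → nums = [5, 84, 24, 11]
`ans = nums` → ans = [5, 84, 24, 11]
So ans = [5, 84, 24, 11]

Answer: [5, 84, 24, 11]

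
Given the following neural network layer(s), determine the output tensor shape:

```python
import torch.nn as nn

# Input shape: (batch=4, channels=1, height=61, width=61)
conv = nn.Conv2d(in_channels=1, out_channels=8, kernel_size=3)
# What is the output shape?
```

Input: (4, 1, 61, 61) -> Output: (4, 8, 59, 59)

Answer: (4, 8, 59, 59)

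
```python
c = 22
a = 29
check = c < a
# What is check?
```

Trace:
`c = 22` → c = 22
`a = 29` → a = 29
`check = c < a` → check = True
So check = True

Answer: True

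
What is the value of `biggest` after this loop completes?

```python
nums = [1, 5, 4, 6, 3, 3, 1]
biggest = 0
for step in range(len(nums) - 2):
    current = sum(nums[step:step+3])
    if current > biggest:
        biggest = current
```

Max sum of 3-element window in [1, 5, 4, 6, 3, 3, 1]
`biggest` takes the values: 0 → 10 → 15

Answer: 15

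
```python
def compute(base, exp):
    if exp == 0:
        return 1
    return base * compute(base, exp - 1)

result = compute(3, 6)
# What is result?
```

compute(3, 6) = 3 * 3 * 3 * 3 * 3 * 3 = 729

Answer: 729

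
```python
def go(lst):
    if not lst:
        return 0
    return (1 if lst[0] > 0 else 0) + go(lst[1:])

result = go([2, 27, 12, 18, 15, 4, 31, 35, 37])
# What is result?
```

Count of positive elements in [2, 27, 12, 18, 15, 4, 31, 35, 37] = 9

Answer: 9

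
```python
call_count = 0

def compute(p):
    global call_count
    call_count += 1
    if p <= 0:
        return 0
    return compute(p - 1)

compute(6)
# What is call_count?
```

Linear recursion stepping by 1: 7 calls from p=6 down to ≤0.

Answer: 7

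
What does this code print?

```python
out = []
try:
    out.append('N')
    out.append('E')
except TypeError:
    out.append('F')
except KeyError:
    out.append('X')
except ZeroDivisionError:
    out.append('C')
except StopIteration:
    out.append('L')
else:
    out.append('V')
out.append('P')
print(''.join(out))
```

Execution trace: 'N' (try body) → 'E' (try body, no exception) → 'V' (else) → 'P' (after the try/except). Output: NEVP

Answer: NEVP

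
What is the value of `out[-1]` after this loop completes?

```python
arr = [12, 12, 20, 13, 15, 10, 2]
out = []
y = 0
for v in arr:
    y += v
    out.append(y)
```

Cumulative sum ends at 84
`out` takes the values: [] → [12] → [12, 24] → [12, 24, 44] → [12, 24, 44, 57] → [12, 24, 44, 57, 72] → [12, 24, 44, 57, 72, 82] → [12, 24, 44, 57, 72, 82, 84]
So `out[-1]` = 84

Answer: 84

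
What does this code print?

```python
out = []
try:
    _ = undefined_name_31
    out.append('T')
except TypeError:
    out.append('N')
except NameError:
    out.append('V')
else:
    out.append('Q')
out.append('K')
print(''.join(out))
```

Execution trace: 'V' (except NameError) → 'K' (after the try/except). Output: VK

Answer: VK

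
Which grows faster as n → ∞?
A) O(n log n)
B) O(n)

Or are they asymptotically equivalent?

O(n log n) vs O(n): Higher order terms dominate.

Answer: A) O(n log n) grows faster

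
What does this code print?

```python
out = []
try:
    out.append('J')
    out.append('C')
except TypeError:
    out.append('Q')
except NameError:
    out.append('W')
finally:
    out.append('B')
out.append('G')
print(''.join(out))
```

Execution trace: 'J' (try body) → 'C' (try body, no exception) → 'B' (finally) → 'G' (after the try/except). Output: JCBG

Answer: JCBG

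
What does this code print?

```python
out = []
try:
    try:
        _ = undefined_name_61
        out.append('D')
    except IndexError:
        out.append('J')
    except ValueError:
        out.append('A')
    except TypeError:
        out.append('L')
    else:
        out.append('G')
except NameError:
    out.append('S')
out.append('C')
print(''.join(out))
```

Execution trace: 'S' (outer except NameError) → 'C' (after the try/except). Output: SC

Answer: SC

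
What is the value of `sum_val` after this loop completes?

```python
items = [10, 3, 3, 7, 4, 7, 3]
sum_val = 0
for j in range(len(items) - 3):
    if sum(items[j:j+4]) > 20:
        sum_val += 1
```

Count windows with sum > 20
`sum_val` takes the values: 0 → 1 → 2 → 3

Answer: 3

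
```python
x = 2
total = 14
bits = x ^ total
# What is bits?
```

Trace:
`x = 2` → x = 2
`total = 14` → total = 14
`bits = x ^ total` → bits = 12
So bits = 12

Answer: 12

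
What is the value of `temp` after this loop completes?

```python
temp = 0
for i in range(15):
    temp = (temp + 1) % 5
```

Increment mod 5, 15 times = 0
`temp` takes the values: 0 → 1 → 2 → 3 → 4 → 0 → 1 → 2 → 3 → 4 → 0 → 1 → 2 → 3 → 4 → 0

Answer: 0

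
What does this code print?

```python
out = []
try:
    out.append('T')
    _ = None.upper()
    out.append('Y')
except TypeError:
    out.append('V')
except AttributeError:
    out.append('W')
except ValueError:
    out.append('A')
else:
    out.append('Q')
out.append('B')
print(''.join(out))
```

Execution trace: 'T' (try body) → 'W' (except AttributeError) → 'B' (after the try/except). Output: TWB

Answer: TWB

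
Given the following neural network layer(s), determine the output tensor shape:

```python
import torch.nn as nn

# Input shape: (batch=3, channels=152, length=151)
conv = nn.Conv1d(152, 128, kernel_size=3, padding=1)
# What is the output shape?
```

Input: (3, 152, 151) -> Output: (3, 128, 151)

Answer: (3, 128, 151)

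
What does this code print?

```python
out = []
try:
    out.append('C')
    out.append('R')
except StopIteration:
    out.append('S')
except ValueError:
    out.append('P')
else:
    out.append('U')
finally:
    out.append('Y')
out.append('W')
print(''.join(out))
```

Execution trace: 'C' (try body) → 'R' (try body, no exception) → 'U' (else) → 'Y' (finally) → 'W' (after the try/except). Output: CRUYW

Answer: CRUYW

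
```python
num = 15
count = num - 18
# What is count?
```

Trace:
`num = 15` → num = 15
`count = num - 18` → count = -3
So count = -3

Answer: -3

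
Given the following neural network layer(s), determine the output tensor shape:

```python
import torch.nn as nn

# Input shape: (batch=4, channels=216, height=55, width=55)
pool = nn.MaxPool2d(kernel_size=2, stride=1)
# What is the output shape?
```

Input: (4, 216, 55, 55) -> Output: (4, 216, 54, 54)

Answer: (4, 216, 54, 54)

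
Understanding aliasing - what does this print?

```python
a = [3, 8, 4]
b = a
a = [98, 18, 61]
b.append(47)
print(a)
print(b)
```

Key concept: rebinding vs mutation: a is rebound to a new list, b still points at the original.
Step by step:
`a = [3, 8, 4]` → a = [3, 8, 4]
`b = a` → b = [3, 8, 4] (same object as a)
`a = [98, 18, 61]` → a = [98, 18, 61]
`b.append(47)` → b = [3, 8, 4, 47]
`print(a)` → prints [98, 18, 61]
`print(b)` → prints [3, 8, 4, 47]

Answer:
[98, 18, 61]
[3, 8, 4, 47]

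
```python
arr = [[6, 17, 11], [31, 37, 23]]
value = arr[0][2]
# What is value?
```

Trace:
`arr = [[6, 17, 11], [31, 37, 23]]` → arr = [[6, 17, 11], [31, 37, 23]]
`value = arr[0][2]` → value = 11
So value = 11

Answer: 11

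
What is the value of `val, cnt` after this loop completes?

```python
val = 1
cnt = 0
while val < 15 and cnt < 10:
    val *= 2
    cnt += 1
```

Double until >= 15 or 10 iterations
`val, cnt` takes the values: (1, 0) → (2, 0) → (2, 1) → (4, 1) → (4, 2) → (8, 2) → (8, 3) → (16, 3) → (16, 4)

Answer: 16, 4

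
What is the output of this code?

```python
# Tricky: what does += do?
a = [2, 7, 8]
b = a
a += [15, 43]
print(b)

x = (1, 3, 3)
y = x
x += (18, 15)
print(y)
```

Key concept: += behavior differs for mutable vs immutable.
Step by step:
`a = [2, 7, 8]` → a = [2, 7, 8]
`b = a` → b = [2, 7, 8] (same object as a)
`a += [15, 43]` → a = [2, 7, 8, 15, 43] (same object as b); b = [2, 7, 8, 15, 43] (same object as a)
`print(b)` → prints [2, 7, 8, 15, 43]
`x = (1, 3, 3)` → x = (1, 3, 3)
`y = x` → y = (1, 3, 3)
`x += (18, 15)` → x = (1, 3, 3, 18, 15)
`print(y)` → prints (1, 3, 3)

Answer:
[2, 7, 8, 15, 43]
(1, 3, 3)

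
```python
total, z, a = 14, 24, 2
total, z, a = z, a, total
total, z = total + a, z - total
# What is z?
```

Trace:
`total, z, a = 14, 24, 2` → total = 14; z = 24; a = 2
`total, z, a = z, a, total` → total = 24; z = 2; a = 14
`total, z = total + a, z - total` → total = 38; z = -22
So z = -22

Answer: -22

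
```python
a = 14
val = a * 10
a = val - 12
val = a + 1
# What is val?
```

Trace:
`a = 14` → a = 14
`val = a * 10` → val = 140
`a = val - 12` → a = 128
`val = a + 1` → val = 129
So val = 129

Answer: 129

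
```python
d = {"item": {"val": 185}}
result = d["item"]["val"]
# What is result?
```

Trace:
`d = {"item": {"val": 185}}` → d = {'item': {'val': 185}}
`result = d["item"]["val"]` → result = 185
So result = 185

Answer: 185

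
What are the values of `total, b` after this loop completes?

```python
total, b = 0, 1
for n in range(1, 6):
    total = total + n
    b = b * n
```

Sum and factorial of 1 to 5
`total, b` takes the values: (0, 1) → (1, 1) → (3, 1) → (3, 2) → (6, 2) → (6, 6) → (10, 6) → (10, 24) → (15, 24) → (15, 120)

Answer: 15, 120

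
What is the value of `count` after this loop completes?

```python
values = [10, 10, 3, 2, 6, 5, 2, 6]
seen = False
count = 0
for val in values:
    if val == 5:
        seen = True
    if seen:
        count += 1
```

Count elements after first 5 in [10, 10, 3, 2, 6, 5, 2, 6]
`count` takes the values: 0 → 1 → 2 → 3

Answer: 3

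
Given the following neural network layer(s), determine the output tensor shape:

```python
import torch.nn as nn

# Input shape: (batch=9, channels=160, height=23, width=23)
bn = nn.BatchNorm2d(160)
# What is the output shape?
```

Input: (9, 160, 23, 23) -> Output: (9, 160, 23, 23)

Answer: (9, 160, 23, 23)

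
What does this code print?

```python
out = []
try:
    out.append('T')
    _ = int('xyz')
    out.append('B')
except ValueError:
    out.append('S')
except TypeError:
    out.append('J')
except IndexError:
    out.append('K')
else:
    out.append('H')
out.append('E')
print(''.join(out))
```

Execution trace: 'T' (try body) → 'S' (except ValueError) → 'E' (after the try/except). Output: TSE

Answer: TSE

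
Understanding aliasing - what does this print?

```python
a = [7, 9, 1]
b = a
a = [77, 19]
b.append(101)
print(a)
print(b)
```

Key concept: rebinding vs mutation: a is rebound to a new list, b still points at the original.
Step by step:
`a = [7, 9, 1]` → a = [7, 9, 1]
`b = a` → b = [7, 9, 1] (same object as a)
`a = [77, 19]` → a = [77, 19]
`b.append(101)` → b = [7, 9, 1, 101]
`print(a)` → prints [77, 19]
`print(b)` → prints [7, 9, 1, 101]

Answer:
[77, 19]
[7, 9, 1, 101]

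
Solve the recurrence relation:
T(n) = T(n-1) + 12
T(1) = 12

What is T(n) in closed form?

Unrolling: T(n) = T(1) + 12·(n-1) = 12 + 12(n-1) = 12n.

Answer: T(n) = 12n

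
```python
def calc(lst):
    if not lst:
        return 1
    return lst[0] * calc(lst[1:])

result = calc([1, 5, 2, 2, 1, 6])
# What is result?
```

Product over [1, 5, 2, 2, 1, 6] = 1 * 5 * 2 * 2 * 1 * 6 = 120

Answer: 120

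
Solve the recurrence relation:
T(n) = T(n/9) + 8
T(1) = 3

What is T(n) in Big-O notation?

Each step divides n by 9 and adds 8. After log_9(n) steps we reach T(1)=3. So T(n) = 8·log_9(n) + 3 = O(log n).

Answer: O(log n)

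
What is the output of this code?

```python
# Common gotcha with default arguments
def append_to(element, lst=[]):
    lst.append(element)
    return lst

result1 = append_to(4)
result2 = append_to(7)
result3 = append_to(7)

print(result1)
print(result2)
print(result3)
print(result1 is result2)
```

Key concept: mutable default argument gotcha.
Step by step:
`result1 = append_to(4)` → result1 = [4]
`result2 = append_to(7)` → result1 = [4, 7] (same object as result2); result2 = [4, 7] (same object as result1)
`result3 = append_to(7)` → result1 = [4, 7, 7] (same object as result2, result3); result2 = [4, 7, 7] (same object as result1, result3); result3 = [4, 7, 7] (same object as result1, result2)
`print(result1)` → prints [4, 7, 7]
`print(result2)` → prints [4, 7, 7]
`print(result3)` → prints [4, 7, 7]
`print(result1 is result2)` → prints True

Answer:
[4, 7, 7]
[4, 7, 7]
[4, 7, 7]
True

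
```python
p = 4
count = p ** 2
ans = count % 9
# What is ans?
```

Trace:
`p = 4` → p = 4
`count = p ** 2` → count = 16
`ans = count % 9` → ans = 7
So ans = 7

Answer: 7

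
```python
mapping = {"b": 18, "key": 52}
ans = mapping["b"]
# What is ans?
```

Trace:
`mapping = {"b": 18, "key": 52}` → mapping = {'b': 18, 'key': 52}
`ans = mapping["b"]` → ans = 18
So ans = 18

Answer: 18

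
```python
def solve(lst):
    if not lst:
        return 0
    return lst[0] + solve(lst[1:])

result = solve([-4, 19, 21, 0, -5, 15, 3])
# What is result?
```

(-4) + 19 + 21 + 0 + (-5) + 15 + 3 + 0 = 49

Answer: 49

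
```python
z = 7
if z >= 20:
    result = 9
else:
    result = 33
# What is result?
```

Trace:
`z = 7` → z = 7
`if z >= 20: ...` → z >= 20 is False, take else branch → result = 33
So result = 33

Answer: 33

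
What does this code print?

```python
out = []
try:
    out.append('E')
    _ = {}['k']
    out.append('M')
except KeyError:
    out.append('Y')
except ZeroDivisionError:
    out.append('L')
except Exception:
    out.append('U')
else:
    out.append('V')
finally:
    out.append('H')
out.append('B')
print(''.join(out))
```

Execution trace: 'E' (try body) → 'Y' (except KeyError) → 'H' (finally) → 'B' (after the try/except). Output: EYHB

Answer: EYHB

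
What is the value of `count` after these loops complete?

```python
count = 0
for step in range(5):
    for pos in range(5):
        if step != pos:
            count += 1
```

5² - 5 (exclude diagonal)
`count` takes the values: 0 → 1 → 2 → 3 → 4 → 5 → 6 → 7 → 8 → 9 → 10 → 11 → 12 → 13 → 14 → 15 → 16 → 17 → 18 → 19 → 20

Answer: 20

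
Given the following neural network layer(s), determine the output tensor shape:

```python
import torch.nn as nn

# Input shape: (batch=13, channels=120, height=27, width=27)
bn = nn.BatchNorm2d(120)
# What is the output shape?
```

Input: (13, 120, 27, 27) -> Output: (13, 120, 27, 27)

Answer: (13, 120, 27, 27)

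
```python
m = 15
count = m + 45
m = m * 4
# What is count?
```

Trace:
`m = 15` → m = 15
`count = m + 45` → count = 60
`m = m * 4` → m = 60
So count = 60

Answer: 60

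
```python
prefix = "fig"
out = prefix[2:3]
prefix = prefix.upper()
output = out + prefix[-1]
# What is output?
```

Trace:
`prefix = "fig"` → prefix = 'fig'
`out = prefix[2:3]` → out = 'g'
`prefix = prefix.upper()` → prefix = 'FIG'
`output = out + prefix[-1]` → output = 'gG'
So output = 'gG'

Answer: 'gG'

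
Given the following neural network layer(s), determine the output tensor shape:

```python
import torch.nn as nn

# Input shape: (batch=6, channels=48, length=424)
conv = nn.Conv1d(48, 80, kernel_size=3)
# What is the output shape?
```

Input: (6, 48, 424) -> Output: (6, 80, 422)

Answer: (6, 80, 422)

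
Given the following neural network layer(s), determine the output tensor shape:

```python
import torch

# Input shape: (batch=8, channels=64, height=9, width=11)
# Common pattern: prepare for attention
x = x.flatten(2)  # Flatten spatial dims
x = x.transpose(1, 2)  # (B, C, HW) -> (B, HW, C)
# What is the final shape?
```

Input: (8, 64, 9, 11) -> after flatten(2): (8, 64, 99) -> Output: (8, 99, 64)

Answer: (8, 99, 64)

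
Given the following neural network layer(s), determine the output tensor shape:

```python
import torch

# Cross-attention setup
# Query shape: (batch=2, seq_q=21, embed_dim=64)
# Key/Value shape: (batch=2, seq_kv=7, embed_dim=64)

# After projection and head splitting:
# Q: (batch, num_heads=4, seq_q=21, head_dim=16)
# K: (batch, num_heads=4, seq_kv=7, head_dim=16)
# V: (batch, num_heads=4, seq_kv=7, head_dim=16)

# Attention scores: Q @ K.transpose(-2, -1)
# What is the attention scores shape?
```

Input: (2, 21, 64) -> Output: (2, 4, 21, 7)

Answer: (2, 4, 21, 7)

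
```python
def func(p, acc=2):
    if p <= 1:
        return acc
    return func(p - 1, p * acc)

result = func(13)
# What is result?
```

Accumulator trace (n, acc): (13, 2) -> (12, 26) -> (11, 312) -> (10, 3432) -> (9, 34320) -> (8, 308880) -> (7, 2471040) -> (6, 17297280) -> (5, 103783680) -> (4, 518918400) -> (3, 2075673600) -> (2, 6227020800) -> (1, 12454041600) -> return 12454041600

Answer: 12454041600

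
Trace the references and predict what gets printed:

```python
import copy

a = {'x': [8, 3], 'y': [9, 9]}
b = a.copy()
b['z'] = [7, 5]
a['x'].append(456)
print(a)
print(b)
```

Key concept: shallow copy of dict with mutable values.
Step by step:
`a = {'x': [8, 3], 'y': [9, 9]}` → a = {'x': [8, 3], 'y': [9, 9]}
`b = a.copy()` → b = {'x': [8, 3], 'y': [9, 9]}
`b['z'] = [7, 5]` → b = {'x': [8, 3], 'y': [9, 9], 'z': [7, 5]}
`a['x'].append(456)` → a = {'x': [8, 3, 456], 'y': [9, 9]}; b = {'x': [8, 3, 456], 'y': [9, 9], 'z': [7, 5]}
`print(a)` → prints {'x': [8, 3, 456], 'y': [9, 9]}
`print(b)` → prints {'x': [8, 3, 456], 'y': [9, 9], 'z': [7, 5]}

Answer:
{'x': [8, 3, 456], 'y': [9, 9]}
{'x': [8, 3, 456], 'y': [9, 9], 'z': [7, 5]}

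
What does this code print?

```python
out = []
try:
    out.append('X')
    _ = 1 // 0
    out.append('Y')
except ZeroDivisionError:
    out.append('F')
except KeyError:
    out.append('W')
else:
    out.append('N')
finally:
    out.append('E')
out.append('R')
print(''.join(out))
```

Execution trace: 'X' (try body) → 'F' (except ZeroDivisionError) → 'E' (finally) → 'R' (after the try/except). Output: XFER

Answer: XFER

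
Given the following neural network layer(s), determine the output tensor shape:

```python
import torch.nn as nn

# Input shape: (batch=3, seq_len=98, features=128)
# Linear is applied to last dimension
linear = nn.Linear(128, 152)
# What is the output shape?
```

Input: (3, 98, 128) -> Output: (3, 98, 152)

Answer: (3, 98, 152)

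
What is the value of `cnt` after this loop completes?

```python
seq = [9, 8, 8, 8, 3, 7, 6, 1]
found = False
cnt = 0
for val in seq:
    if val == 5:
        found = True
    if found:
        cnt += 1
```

Count elements after first 5 in [9, 8, 8, 8, 3, 7, 6, 1]
`cnt` takes the values: 0

Answer: 0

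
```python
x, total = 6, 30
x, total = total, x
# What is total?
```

Trace:
`x, total = 6, 30` → x = 6; total = 30
`x, total = total, x` → x = 30; total = 6
So total = 6

Answer: 6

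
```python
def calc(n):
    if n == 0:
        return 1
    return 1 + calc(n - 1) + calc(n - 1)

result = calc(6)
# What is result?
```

calc(n) = 1 + 2·calc(n-1), calc(0)=1. Closed form: (1+1)·2^6 - 1 = 127.

Answer: 127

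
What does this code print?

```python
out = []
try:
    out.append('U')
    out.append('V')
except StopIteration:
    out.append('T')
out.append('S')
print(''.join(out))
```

Execution trace: 'U' (try body) → 'V' (try body, no exception) → 'S' (after the try/except). Output: UVS

Answer: UVS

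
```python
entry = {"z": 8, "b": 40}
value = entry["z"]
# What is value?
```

Trace:
`entry = {"z": 8, "b": 40}` → entry = {'z': 8, 'b': 40}
`value = entry["z"]` → value = 8
So value = 8

Answer: 8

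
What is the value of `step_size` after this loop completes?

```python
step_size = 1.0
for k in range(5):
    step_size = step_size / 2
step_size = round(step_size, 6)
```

Halving LR 5 times: 1 / 2^5
`step_size` takes the values: 1.0 → 0.5 → 0.25 → 0.125 → 0.0625 → 0.03125

Answer: 0.03125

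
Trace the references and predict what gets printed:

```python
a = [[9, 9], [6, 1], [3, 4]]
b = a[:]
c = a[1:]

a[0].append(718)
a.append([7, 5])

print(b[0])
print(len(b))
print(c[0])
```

Key concept: slice with nested mutation.
Step by step:
`a = [[9, 9], [6, 1], [3, 4]]` → a = [[9, 9], [6, 1], [3, 4]]
`b = a[:]` → b = [[9, 9], [6, 1], [3, 4]]
`c = a[1:]` → c = [[6, 1], [3, 4]]
`a[0].append(718)` → a = [[9, 9, 718], [6, 1], [3, 4]]; b = [[9, 9, 718], [6, 1], [3, 4]]
`a.append([7, 5])` → a = [[9, 9, 718], [6, 1], [3, 4], [7, 5]]
`print(b[0])` → prints [9, 9, 718]
`print(len(b))` → prints 3
`print(c[0])` → prints [6, 1]

Answer:
[9, 9, 718]
3
[6, 1]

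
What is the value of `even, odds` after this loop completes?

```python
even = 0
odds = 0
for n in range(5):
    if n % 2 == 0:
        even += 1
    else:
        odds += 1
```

Count evens and odds in range(5)
`even, odds` takes the values: (0, 0) → (1, 0) → (1, 1) → (2, 1) → (2, 2) → (3, 2)

Answer: 3, 2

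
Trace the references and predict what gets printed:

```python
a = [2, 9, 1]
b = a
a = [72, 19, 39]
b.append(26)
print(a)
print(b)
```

Key concept: rebinding vs mutation: a is rebound to a new list, b still points at the original.
Step by step:
`a = [2, 9, 1]` → a = [2, 9, 1]
`b = a` → b = [2, 9, 1] (same object as a)
`a = [72, 19, 39]` → a = [72, 19, 39]
`b.append(26)` → b = [2, 9, 1, 26]
`print(a)` → prints [72, 19, 39]
`print(b)` → prints [2, 9, 1, 26]

Answer:
[72, 19, 39]
[2, 9, 1, 26]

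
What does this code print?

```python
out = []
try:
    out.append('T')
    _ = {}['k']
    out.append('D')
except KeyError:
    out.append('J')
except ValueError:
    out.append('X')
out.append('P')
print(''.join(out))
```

Execution trace: 'T' (try body) → 'J' (except KeyError) → 'P' (after the try/except). Output: TJP

Answer: TJP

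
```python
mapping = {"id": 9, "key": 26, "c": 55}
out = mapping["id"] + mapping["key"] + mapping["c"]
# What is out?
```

Trace:
`mapping = {"id": 9, "key": 26, "c": 55}` → mapping = {'id': 9, 'key': 26, 'c': 55}
`out = mapping["id"] + mapping["key"] + mapping["c"]` → out = 90
So out = 90

Answer: 90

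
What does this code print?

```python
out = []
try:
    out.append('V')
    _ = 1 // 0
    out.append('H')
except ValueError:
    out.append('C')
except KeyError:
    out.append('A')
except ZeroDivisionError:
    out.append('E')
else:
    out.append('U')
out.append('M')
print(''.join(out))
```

Execution trace: 'V' (try body) → 'E' (except ZeroDivisionError) → 'M' (after the try/except). Output: VEM

Answer: VEM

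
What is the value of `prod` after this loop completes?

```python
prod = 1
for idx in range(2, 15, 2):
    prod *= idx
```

Product of even numbers 2 to 14
`prod` takes the values: 1 → 2 → 8 → 48 → 384 → 3840 → 46080 → 645120

Answer: 645120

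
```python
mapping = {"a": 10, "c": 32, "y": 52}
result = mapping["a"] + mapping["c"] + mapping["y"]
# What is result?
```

Trace:
`mapping = {"a": 10, "c": 32, "y": 52}` → mapping = {'a': 10, 'c': 32, 'y': 52}
`result = mapping["a"] + mapping["c"] + mapping["y"]` → result = 94
So result = 94

Answer: 94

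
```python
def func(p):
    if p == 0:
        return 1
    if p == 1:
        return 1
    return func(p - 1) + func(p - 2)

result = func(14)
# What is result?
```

Build up from base cases: func(0)=1, func(1)=1, func(2)=2, func(3)=3, func(4)=5, func(5)=8, func(6)=13, ..., func(14)=610

Answer: 610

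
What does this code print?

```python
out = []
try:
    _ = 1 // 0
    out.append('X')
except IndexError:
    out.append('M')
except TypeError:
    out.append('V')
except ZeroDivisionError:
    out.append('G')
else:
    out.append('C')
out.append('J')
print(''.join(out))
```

Execution trace: 'G' (except ZeroDivisionError) → 'J' (after the try/except). Output: GJ

Answer: GJ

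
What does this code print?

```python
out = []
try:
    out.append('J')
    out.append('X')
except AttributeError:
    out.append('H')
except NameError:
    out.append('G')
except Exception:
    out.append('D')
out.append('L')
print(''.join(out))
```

Execution trace: 'J' (try body) → 'X' (try body, no exception) → 'L' (after the try/except). Output: JXL

Answer: JXL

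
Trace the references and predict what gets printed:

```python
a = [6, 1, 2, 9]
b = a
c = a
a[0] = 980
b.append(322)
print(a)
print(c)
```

Key concept: multiple aliases.
Step by step:
`a = [6, 1, 2, 9]` → a = [6, 1, 2, 9]
`b = a` → b = [6, 1, 2, 9] (same object as a)
`c = a` → c = [6, 1, 2, 9] (same object as a, b)
`a[0] = 980` → a = [980, 1, 2, 9] (same object as b, c); b = [980, 1, 2, 9] (same object as a, c); c = [980, 1, 2, 9] (same object as a, b)
`b.append(322)` → a = [980, 1, 2, 9, 322] (same object as b, c); b = [980, 1, 2, 9, 322] (same object as a, c); c = [980, 1, 2, 9, 322] (same object as a, b)
`print(a)` → prints [980, 1, 2, 9, 322]
`print(c)` → prints [980, 1, 2, 9, 322]

Answer:
[980, 1, 2, 9, 322]
[980, 1, 2, 9, 322]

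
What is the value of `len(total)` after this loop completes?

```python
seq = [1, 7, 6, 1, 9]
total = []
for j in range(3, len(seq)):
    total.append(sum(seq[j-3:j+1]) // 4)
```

Number of 4-element averages
`total` takes the values: [] → [3] → [3, 5]
So `len(total)` = 2

Answer: 2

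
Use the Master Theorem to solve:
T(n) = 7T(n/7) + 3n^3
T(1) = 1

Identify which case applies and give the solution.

a=7, b=7, f(n)=3n^3. log_7(7) = 1. Since c=3 > 1 and the regularity condition holds (7(n/7)^3 = (7/7^3)n^3 with 7/7^3 < 1), Case 3 applies: T(n) = Θ(f(n)) = O(n^3).

Answer: O(n^3) - Case 3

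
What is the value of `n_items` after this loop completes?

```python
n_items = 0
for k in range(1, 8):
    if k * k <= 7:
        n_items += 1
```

Count numbers where k² ≤ 7
`n_items` takes the values: 0 → 1 → 2

Answer: 2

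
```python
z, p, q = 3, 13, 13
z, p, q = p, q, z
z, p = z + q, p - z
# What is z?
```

Trace:
`z, p, q = 3, 13, 13` → z = 3; p = 13; q = 13
`z, p, q = p, q, z` → z = 13; p = 13; q = 3
`z, p = z + q, p - z` → z = 16; p = 0
So z = 16

Answer: 16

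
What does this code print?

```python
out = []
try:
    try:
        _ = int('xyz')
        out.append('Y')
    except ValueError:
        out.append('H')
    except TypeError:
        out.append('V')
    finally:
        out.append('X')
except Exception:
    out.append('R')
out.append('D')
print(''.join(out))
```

Execution trace: 'H' (inner except ValueError) → 'X' (inner finally) → 'D' (after the try/except). Output: HXD

Answer: HXD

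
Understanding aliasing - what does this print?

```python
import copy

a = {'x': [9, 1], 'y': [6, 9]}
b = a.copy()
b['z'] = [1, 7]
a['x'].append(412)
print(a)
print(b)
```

Key concept: shallow copy of dict with mutable values.
Step by step:
`a = {'x': [9, 1], 'y': [6, 9]}` → a = {'x': [9, 1], 'y': [6, 9]}
`b = a.copy()` → b = {'x': [9, 1], 'y': [6, 9]}
`b['z'] = [1, 7]` → b = {'x': [9, 1], 'y': [6, 9], 'z': [1, 7]}
`a['x'].append(412)` → a = {'x': [9, 1, 412], 'y': [6, 9]}; b = {'x': [9, 1, 412], 'y': [6, 9], 'z': [1, 7]}
`print(a)` → prints {'x': [9, 1, 412], 'y': [6, 9]}
`print(b)` → prints {'x': [9, 1, 412], 'y': [6, 9], 'z': [1, 7]}

Answer:
{'x': [9, 1, 412], 'y': [6, 9]}
{'x': [9, 1, 412], 'y': [6, 9], 'z': [1, 7]}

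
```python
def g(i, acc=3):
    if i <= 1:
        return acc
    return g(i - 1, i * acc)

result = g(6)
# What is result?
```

Accumulator trace (n, acc): (6, 3) -> (5, 18) -> (4, 90) -> (3, 360) -> (2, 1080) -> (1, 2160) -> return 2160

Answer: 2160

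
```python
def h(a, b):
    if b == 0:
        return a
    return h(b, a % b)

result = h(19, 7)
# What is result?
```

h(19, 7) -> h(7, 5) -> h(5, 2) -> h(2, 1) -> h(1, 0) -> 1

Answer: 1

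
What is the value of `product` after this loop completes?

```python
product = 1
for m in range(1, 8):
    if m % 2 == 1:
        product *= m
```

Product of odd numbers 1 to 7
`product` takes the values: 1 → 3 → 15 → 105

Answer: 105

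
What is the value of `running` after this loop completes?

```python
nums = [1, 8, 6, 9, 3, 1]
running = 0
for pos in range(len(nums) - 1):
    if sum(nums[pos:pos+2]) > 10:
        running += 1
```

Count windows with sum > 10
`running` takes the values: 0 → 1 → 2 → 3

Answer: 3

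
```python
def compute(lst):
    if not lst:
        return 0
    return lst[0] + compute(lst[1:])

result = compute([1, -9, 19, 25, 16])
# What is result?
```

1 + (-9) + 19 + 25 + 16 + 0 = 52

Answer: 52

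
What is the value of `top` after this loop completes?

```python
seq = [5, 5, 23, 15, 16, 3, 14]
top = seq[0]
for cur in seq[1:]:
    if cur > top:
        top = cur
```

Maximum of [5, 5, 23, 15, 16, 3, 14]
`top` takes the values: 5 → 23

Answer: 23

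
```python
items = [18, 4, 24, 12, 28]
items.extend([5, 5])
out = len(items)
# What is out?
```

Trace:
`items = [18, 4, 24, 12, 28]` → items = [18, 4, 24, 12, 28]
`items.extend([5, 5])` → items = [18, 4, 24, 12, 28, 5, 5]
`out = len(items)` → out = 7
So out = 7

Answer: 7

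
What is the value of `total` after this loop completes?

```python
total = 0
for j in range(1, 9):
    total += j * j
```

Sum of squares 1² to 8² = 204
`total` takes the values: 0 → 1 → 5 → 14 → 30 → 55 → 91 → 140 → 204

Answer: 204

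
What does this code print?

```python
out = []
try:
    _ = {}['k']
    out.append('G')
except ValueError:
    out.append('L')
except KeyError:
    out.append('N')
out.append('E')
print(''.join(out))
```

Execution trace: 'N' (except KeyError) → 'E' (after the try/except). Output: NE

Answer: NE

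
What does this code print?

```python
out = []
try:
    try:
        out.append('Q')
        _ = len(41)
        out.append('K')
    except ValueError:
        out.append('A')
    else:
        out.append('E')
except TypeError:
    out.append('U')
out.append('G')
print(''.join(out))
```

Execution trace: 'Q' (try body) → 'U' (outer except TypeError) → 'G' (after the try/except). Output: QUG

Answer: QUG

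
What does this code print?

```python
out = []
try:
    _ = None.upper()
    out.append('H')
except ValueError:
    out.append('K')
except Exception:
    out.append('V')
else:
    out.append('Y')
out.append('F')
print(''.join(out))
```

Execution trace: 'V' (except Exception) → 'F' (after the try/except). Output: VF

Answer: VF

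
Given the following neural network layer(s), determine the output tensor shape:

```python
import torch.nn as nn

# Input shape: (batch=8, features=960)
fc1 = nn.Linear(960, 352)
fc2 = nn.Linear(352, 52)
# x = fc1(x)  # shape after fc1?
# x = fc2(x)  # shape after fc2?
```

Input: (8, 960) -> after fc1: (8, 352) -> Output: (8, 52)

Answer: (8, 52)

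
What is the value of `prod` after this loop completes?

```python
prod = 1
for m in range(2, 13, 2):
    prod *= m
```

Product of even numbers 2 to 12
`prod` takes the values: 1 → 2 → 8 → 48 → 384 → 3840 → 46080

Answer: 46080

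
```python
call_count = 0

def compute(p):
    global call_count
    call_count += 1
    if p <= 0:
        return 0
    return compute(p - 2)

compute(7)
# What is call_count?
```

Linear recursion stepping by 2: 5 calls from p=7 down to ≤0.

Answer: 5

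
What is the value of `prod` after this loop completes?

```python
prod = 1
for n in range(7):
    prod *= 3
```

3^7 = 2187
`prod` takes the values: 1 → 3 → 9 → 27 → 81 → 243 → 729 → 2187

Answer: 2187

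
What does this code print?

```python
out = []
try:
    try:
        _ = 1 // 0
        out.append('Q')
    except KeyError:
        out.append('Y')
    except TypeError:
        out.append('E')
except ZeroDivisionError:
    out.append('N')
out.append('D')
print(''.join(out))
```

Execution trace: 'N' (outer except ZeroDivisionError) → 'D' (after the try/except). Output: ND

Answer: ND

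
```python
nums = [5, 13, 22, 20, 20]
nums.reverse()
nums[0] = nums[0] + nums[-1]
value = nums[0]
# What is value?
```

Trace:
`nums = [5, 13, 22, 20, 20]` → nums = [5, 13, 22, 20, 20]
`nums.reverse()` → nums = [20, 20, 22, 13, 5]
`nums[0] = nums[0] + nums[-1]` → nums = [25, 20, 22, 13, 5]
`value = nums[0]` → value = 25
So value = 25

Answer: 25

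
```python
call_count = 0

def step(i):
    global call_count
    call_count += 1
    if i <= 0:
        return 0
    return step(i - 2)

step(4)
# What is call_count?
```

Linear recursion stepping by 2: 3 calls from i=4 down to ≤0.

Answer: 3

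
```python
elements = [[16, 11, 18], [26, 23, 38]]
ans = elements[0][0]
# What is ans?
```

Trace:
`elements = [[16, 11, 18], [26, 23, 38]]` → elements = [[16, 11, 18], [26, 23, 38]]
`ans = elements[0][0]` → ans = 16
So ans = 16

Answer: 16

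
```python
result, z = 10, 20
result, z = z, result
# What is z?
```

Trace:
`result, z = 10, 20` → result = 10; z = 20
`result, z = z, result` → result = 20; z = 10
So z = 10

Answer: 10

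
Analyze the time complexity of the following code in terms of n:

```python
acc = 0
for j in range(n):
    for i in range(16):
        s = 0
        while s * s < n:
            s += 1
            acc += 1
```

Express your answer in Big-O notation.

Each loop level contributes: n × 1 × √n. Multiplying the contributions gives O(n√n).

Answer: O(n√n)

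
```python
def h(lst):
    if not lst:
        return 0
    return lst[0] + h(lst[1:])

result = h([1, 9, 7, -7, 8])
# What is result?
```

1 + 9 + 7 + (-7) + 8 + 0 = 18

Answer: 18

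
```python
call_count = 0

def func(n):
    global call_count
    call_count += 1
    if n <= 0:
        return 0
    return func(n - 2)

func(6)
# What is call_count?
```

Linear recursion stepping by 2: 4 calls from n=6 down to ≤0.

Answer: 4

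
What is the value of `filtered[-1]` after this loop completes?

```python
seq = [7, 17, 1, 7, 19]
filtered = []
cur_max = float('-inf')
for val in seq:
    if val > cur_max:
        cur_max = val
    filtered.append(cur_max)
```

Running max ends at 19
`filtered` takes the values: [] → [7] → [7, 17] → [7, 17, 17] → [7, 17, 17, 17] → [7, 17, 17, 17, 19]
So `filtered[-1]` = 19

Answer: 19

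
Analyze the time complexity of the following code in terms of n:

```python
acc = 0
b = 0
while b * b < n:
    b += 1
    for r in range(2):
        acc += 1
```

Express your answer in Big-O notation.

Each loop level contributes: √n × 1. Multiplying the contributions gives O(√n).

Answer: O(√n)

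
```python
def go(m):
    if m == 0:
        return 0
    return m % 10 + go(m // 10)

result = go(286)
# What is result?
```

Sum of digits of 286: 6 + 8 + 2 = 16

Answer: 16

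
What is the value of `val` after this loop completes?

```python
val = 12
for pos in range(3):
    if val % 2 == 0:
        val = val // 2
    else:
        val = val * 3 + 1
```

Collatz-style transformation from 12
`val` takes the values: 12 → 6 → 3 → 10

Answer: 10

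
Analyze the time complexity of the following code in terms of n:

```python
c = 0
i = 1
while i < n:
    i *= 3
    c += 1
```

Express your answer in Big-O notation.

Each loop level contributes: log n. Multiplying the contributions gives O(log n).

Answer: O(log n)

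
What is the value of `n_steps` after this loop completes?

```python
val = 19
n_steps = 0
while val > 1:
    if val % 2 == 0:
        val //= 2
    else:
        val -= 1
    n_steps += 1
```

Steps to reduce 19 to 1
`n_steps` takes the values: 0 → 1 → 2 → 3 → 4 → 5 → 6

Answer: 6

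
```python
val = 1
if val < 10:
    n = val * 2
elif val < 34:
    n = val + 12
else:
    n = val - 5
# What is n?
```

Trace:
`val = 1` → val = 1
`if val < 10: ...` → val < 10 is True → n = 2
So n = 2

Answer: 2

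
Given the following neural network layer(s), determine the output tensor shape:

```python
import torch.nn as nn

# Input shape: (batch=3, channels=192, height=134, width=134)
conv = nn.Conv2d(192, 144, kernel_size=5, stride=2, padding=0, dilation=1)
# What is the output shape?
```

Input: (3, 192, 134, 134) -> Output: (3, 144, 65, 65)

Answer: (3, 144, 65, 65)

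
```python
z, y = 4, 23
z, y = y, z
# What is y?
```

Trace:
`z, y = 4, 23` → z = 4; y = 23
`z, y = y, z` → z = 23; y = 4
So y = 4

Answer: 4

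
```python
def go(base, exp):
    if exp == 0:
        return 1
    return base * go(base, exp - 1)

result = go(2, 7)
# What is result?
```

go(2, 7) = 2 * 2 * 2 * 2 * 2 * 2 * 2 = 128

Answer: 128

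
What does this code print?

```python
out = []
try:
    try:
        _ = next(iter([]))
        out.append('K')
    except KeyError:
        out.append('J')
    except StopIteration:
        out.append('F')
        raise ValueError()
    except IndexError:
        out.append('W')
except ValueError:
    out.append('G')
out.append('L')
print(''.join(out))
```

Execution trace: 'F' (inner except StopIteration) → 'G' (outer except ValueError) → 'L' (after the try/except). Output: FGL

Answer: FGL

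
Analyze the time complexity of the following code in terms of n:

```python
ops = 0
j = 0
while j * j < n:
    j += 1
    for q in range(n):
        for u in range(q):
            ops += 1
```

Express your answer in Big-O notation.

Each loop level contributes: √n × n × n. Multiplying the contributions gives O(n^2√n).

Answer: O(n^2√n)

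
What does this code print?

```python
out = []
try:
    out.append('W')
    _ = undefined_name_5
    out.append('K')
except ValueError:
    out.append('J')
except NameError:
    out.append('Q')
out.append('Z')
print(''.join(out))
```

Execution trace: 'W' (try body) → 'Q' (except NameError) → 'Z' (after the try/except). Output: WQZ

Answer: WQZ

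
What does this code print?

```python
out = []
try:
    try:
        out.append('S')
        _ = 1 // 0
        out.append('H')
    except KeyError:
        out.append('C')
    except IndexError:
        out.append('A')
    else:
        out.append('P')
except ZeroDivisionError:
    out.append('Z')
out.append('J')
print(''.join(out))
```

Execution trace: 'S' (try body) → 'Z' (outer except ZeroDivisionError) → 'J' (after the try/except). Output: SZJ

Answer: SZJ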